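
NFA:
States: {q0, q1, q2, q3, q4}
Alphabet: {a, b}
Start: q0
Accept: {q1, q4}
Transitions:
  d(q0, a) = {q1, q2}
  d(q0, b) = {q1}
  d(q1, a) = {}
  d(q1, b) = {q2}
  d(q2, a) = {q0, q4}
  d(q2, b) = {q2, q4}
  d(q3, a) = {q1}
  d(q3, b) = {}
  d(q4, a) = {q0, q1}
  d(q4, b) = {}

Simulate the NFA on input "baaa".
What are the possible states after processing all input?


Start: {q0}
  --b--> {q1}
  --a--> {}
  --a--> {}
  --a--> {}

{} (empty set, no valid transitions)


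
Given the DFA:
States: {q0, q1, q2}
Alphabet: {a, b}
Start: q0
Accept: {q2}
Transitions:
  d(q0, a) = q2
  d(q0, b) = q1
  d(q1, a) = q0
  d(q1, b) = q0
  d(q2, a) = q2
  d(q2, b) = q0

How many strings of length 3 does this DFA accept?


Enumerating all length-3 strings:
  "aaa" -> q2 [accept]
  "aab" -> q0 [reject]
  "aba" -> q2 [accept]
  "abb" -> q1 [reject]
  "baa" -> q2 [accept]
  "bab" -> q1 [reject]
  "bba" -> q2 [accept]
  "bbb" -> q1 [reject]

4 out of 8


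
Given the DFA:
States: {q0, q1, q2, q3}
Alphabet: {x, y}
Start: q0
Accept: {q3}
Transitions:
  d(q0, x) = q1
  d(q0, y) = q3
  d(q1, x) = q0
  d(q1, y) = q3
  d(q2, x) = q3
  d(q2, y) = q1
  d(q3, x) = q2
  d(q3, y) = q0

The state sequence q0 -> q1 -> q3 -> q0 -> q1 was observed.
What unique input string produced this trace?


Trace back each transition to find the symbol:
  q0 --[x]--> q1
  q1 --[y]--> q3
  q3 --[y]--> q0
  q0 --[x]--> q1

"xyyx"


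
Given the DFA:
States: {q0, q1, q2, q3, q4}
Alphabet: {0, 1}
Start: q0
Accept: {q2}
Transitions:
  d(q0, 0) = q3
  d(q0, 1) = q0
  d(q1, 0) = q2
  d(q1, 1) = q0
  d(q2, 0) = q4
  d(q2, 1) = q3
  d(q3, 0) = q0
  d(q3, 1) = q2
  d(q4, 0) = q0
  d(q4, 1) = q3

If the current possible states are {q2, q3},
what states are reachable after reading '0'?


Apply transition on '0' from each current state:
  d(q2, 0) = q4
  d(q3, 0) = q0

{q0, q4}


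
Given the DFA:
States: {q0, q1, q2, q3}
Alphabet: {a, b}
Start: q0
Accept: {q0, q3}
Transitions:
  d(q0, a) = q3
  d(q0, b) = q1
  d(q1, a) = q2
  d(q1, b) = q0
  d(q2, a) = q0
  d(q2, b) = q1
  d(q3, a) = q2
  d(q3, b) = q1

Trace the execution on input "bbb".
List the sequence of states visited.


Input: bbb
d(q0, b) = q1
d(q1, b) = q0
d(q0, b) = q1


q0 -> q1 -> q0 -> q1


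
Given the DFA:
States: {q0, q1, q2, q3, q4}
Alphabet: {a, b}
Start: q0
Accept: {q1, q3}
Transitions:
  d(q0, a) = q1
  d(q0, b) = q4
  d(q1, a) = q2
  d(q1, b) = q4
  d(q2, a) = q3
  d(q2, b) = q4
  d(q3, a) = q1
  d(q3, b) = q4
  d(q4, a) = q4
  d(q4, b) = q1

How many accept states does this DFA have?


Accept states listed: {q1, q3}
Counting: q1(1) q3(2)

2


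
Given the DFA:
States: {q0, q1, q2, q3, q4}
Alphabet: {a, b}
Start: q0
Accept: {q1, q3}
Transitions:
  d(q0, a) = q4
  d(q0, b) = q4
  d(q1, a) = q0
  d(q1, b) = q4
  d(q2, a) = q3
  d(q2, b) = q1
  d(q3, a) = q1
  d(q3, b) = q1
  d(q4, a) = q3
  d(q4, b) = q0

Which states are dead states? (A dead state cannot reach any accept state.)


Forward reachability from each state:
  q0 -> reaches accept state q1 (live)
  q1 -> reaches accept state q1 (live)
  q2 -> reaches accept state q1 (live)
  q3 -> reaches accept state q1 (live)
  q4 -> reaches accept state q1 (live)

None (all states can reach an accept state)


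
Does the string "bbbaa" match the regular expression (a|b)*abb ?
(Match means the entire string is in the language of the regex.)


|string| = 5; first = 'b'; last = 'a'

No, "bbbaa" does not match (a|b)*abb


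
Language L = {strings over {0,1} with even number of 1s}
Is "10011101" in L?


count('1') = 5; 5 mod 2 = 1

No, "10011101" is not in L


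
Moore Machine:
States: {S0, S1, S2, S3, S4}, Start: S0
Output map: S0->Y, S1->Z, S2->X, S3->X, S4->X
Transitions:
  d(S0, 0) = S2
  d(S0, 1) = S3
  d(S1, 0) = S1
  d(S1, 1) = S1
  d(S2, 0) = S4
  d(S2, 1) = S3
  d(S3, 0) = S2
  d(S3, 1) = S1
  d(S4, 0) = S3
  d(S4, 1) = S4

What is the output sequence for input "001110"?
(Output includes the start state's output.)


Start: S0 (output Y)
  --0--> S2 (output X)
  --0--> S4 (output X)
  --1--> S4 (output X)
  --1--> S4 (output X)
  --1--> S4 (output X)
  --0--> S3 (output X)

"YXXXXXX"


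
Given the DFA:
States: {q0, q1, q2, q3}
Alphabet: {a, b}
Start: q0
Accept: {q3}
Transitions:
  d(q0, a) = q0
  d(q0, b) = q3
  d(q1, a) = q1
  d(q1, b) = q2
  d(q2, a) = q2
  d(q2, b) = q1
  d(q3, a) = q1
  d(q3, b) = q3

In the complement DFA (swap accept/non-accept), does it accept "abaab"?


Trace: q0 -> q0 -> q3 -> q1 -> q1 -> q2
Final: q2
Original accept: {q3}
Complement: q2 is not in original accept

Yes, complement accepts (original rejects)


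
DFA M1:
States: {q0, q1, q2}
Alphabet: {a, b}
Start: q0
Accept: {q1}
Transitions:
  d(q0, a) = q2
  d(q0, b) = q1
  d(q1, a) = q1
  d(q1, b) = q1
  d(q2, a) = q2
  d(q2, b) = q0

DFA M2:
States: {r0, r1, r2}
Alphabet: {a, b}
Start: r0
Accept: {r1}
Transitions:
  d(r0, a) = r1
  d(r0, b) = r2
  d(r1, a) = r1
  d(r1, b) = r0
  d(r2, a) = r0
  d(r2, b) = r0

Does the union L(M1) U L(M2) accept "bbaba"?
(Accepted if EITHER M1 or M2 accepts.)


M1: final=q1 accepted=True
M2: final=r1 accepted=True

Yes, union accepts


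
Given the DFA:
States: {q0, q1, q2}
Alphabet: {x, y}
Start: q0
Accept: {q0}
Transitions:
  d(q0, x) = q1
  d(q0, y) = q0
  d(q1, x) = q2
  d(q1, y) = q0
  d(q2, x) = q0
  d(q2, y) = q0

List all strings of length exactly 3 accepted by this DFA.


All strings of length 3: 8 total
Accepted: 5

"xxx", "xxy", "xyy", "yxy", "yyy"


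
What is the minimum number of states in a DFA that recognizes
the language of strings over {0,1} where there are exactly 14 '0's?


States: count = 0, 1, ..., 14 (that's 15 states), plus a dead state for count > 14.
Total: 15 + 1 = 16. Accept = count-14 state.

16


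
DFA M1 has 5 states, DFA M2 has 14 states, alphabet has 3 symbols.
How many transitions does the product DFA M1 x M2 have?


Product DFA has 5 * 14 = 70 states.
Each has 3 transitions: 70 * 3 = 210

210


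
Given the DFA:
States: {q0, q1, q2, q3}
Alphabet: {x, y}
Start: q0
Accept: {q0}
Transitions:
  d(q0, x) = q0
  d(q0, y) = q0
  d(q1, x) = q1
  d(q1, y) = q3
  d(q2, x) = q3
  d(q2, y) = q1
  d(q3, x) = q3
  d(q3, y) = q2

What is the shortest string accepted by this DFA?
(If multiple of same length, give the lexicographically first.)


BFS by string length (lex-first path to each state shown):
  len 0: q0<-""
Found accept state at length 0.

"" (empty string)


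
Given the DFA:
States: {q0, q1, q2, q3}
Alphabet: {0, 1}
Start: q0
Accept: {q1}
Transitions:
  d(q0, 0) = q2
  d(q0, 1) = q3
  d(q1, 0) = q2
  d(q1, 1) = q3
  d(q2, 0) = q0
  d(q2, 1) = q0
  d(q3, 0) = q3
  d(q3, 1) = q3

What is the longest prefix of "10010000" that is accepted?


Run the DFA, marking each prefix where the state is accepting:
  "" -> q0 [reject]
  "1" -> q3 [reject]
  "10" -> q3 [reject]
  "100" -> q3 [reject]
  "1001" -> q3 [reject]
  "10010" -> q3 [reject]
  "100100" -> q3 [reject]
  "1001000" -> q3 [reject]
  "10010000" -> q3 [reject]

No prefix is accepted


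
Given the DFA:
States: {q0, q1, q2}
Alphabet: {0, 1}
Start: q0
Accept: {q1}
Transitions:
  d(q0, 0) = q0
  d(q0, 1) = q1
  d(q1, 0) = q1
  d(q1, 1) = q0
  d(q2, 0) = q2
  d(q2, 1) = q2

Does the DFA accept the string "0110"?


Trace: q0 -> q0 -> q1 -> q0 -> q0
Final state: q0
Accept states: {q1}

No, rejected (final state q0 is not an accept state)


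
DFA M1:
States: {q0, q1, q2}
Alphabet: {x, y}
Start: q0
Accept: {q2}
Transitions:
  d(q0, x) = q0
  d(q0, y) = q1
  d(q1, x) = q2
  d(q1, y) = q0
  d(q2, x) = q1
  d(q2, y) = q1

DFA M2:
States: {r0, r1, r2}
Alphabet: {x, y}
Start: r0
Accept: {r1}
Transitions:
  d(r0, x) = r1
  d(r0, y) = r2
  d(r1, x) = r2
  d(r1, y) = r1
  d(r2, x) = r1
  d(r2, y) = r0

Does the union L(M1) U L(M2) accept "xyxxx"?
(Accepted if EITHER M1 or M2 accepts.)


M1: final=q2 accepted=True
M2: final=r2 accepted=False

Yes, union accepts


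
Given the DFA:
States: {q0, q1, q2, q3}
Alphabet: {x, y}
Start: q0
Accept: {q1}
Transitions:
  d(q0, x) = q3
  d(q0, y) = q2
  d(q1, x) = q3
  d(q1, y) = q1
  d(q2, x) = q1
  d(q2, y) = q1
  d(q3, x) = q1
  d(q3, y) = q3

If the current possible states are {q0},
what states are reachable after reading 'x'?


Apply transition on 'x' from each current state:
  d(q0, x) = q3

{q3}


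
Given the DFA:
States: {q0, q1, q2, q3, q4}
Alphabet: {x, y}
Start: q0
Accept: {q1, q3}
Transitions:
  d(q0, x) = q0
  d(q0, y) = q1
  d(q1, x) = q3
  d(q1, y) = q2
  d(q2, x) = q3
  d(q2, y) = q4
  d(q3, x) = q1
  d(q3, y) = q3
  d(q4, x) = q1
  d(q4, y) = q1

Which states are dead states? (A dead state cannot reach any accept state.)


Forward reachability from each state:
  q0 -> reaches accept state q1 (live)
  q1 -> reaches accept state q1 (live)
  q2 -> reaches accept state q1 (live)
  q3 -> reaches accept state q1 (live)
  q4 -> reaches accept state q1 (live)

None (all states can reach an accept state)


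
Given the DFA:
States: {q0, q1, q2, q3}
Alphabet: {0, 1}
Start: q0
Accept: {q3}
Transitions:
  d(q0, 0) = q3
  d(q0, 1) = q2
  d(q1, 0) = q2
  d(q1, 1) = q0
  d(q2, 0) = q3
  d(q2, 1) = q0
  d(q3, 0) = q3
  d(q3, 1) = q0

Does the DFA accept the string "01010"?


Trace: q0 -> q3 -> q0 -> q3 -> q0 -> q3
Final state: q3
Accept states: {q3}

Yes, accepted (final state q3 is an accept state)


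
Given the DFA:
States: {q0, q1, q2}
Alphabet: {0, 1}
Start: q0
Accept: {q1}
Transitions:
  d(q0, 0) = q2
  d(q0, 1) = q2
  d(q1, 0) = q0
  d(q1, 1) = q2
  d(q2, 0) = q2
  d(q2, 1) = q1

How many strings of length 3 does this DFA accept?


Enumerating all length-3 strings:
  "000" -> q2 [reject]
  "001" -> q1 [accept]
  "010" -> q0 [reject]
  "011" -> q2 [reject]
  "100" -> q2 [reject]
  "101" -> q1 [accept]
  "110" -> q0 [reject]
  "111" -> q2 [reject]

2 out of 8


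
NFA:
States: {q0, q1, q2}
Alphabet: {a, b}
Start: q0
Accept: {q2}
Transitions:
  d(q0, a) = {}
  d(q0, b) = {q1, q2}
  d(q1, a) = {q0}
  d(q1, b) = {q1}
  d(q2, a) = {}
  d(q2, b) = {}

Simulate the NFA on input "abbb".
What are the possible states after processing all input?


Start: {q0}
  --a--> {}
  --b--> {}
  --b--> {}
  --b--> {}

{} (empty set, no valid transitions)


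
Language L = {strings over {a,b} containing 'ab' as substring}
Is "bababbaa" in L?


'ab' occurs at index 1

Yes, "bababbaa" is in L


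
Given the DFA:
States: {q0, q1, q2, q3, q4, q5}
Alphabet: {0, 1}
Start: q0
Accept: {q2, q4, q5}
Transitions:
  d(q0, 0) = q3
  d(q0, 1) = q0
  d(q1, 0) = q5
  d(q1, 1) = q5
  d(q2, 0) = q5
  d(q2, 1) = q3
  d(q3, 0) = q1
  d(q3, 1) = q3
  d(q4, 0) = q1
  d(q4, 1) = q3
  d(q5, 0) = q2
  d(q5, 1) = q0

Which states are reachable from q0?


BFS from q0:
  layer 0: {q0}
  layer 1: {q3}
  layer 2: {q1}
  layer 3: {q5}
  layer 4: {q2}

{q0, q1, q2, q3, q5}


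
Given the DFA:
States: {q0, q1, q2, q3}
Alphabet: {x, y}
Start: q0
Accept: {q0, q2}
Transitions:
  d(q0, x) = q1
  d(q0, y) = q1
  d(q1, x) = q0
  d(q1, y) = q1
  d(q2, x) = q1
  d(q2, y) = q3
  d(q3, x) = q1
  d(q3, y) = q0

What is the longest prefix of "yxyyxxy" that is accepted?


Run the DFA, marking each prefix where the state is accepting:
  "" -> q0 [accept]
  "y" -> q1 [reject]
  "yx" -> q0 [accept]
  "yxy" -> q1 [reject]
  "yxyy" -> q1 [reject]
  "yxyyx" -> q0 [accept]
  "yxyyxx" -> q1 [reject]
  "yxyyxxy" -> q1 [reject]

"yxyyx"


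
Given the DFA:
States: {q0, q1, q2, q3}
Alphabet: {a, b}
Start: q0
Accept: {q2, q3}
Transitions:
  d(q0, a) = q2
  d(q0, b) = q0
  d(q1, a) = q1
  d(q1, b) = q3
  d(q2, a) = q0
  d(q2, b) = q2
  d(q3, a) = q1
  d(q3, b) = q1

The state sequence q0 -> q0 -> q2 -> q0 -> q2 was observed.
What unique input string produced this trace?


Trace back each transition to find the symbol:
  q0 --[b]--> q0
  q0 --[a]--> q2
  q2 --[a]--> q0
  q0 --[a]--> q2

"baaa"


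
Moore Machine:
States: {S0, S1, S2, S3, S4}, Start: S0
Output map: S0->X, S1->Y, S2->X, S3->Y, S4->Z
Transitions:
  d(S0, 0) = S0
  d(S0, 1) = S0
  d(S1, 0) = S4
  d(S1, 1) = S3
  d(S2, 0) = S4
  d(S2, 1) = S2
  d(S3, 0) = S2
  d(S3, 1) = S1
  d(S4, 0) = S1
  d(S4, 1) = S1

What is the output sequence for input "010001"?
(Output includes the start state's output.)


Start: S0 (output X)
  --0--> S0 (output X)
  --1--> S0 (output X)
  --0--> S0 (output X)
  --0--> S0 (output X)
  --0--> S0 (output X)
  --1--> S0 (output X)

"XXXXXXX"


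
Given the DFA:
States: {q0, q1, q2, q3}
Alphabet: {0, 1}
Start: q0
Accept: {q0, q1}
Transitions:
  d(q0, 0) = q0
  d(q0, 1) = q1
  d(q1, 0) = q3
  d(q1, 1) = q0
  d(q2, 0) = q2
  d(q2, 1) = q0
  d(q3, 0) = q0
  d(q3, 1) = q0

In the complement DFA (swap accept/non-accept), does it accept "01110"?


Trace: q0 -> q0 -> q1 -> q0 -> q1 -> q3
Final: q3
Original accept: {q0, q1}
Complement: q3 is not in original accept

Yes, complement accepts (original rejects)


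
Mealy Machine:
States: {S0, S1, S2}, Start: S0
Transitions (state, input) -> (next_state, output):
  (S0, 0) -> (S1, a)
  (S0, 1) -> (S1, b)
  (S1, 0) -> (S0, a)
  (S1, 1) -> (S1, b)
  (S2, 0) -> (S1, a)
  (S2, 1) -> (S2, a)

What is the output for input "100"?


Step-by-step:
  (S0, 1) -> (S1, b)
  (S1, 0) -> (S0, a)
  (S0, 0) -> (S1, a)

"baa"


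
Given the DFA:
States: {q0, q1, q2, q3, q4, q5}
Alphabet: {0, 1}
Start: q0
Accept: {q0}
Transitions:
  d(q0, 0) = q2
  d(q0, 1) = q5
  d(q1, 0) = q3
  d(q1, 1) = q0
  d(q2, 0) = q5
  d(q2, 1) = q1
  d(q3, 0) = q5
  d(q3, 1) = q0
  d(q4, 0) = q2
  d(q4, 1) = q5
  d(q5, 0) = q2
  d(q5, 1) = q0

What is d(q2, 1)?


Looking up transition d(q2, 1)

q1


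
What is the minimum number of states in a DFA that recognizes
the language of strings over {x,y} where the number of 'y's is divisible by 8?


States track (count of 'y') mod 8.
Need 8 states: one per remainder 0..7; accept = remainder 0.

8


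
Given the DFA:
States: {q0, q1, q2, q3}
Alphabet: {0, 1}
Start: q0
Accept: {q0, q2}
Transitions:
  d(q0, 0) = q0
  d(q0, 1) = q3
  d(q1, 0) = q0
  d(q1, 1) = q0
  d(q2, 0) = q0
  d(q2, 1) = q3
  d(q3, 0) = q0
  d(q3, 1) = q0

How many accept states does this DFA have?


Accept states listed: {q0, q2}
Counting: q0(1) q2(2)

2


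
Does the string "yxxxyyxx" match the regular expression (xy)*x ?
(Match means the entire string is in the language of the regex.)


|string| = 8; first = 'y'; last = 'x'

No, "yxxxyyxx" does not match (xy)*x


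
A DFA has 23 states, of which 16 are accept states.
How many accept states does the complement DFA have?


Complement swaps accept and non-accept states.
23 - 16 = 7

7


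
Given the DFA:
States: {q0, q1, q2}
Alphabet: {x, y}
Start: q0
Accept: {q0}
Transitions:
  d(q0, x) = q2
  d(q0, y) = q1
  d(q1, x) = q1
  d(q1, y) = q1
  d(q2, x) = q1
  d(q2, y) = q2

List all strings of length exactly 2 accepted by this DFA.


All strings of length 2: 4 total
Accepted: 0

None


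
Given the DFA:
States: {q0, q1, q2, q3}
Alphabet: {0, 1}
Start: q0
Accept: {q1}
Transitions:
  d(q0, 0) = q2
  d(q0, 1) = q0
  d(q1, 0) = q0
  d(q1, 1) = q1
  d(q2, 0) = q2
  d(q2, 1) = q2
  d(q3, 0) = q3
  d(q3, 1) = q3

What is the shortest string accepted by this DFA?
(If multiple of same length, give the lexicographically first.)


BFS by string length (lex-first path to each state shown):
  len 0: q0<-""
  len 1: q0<-"1", q2<-"0"
  len 2: q0<-"11", q2<-"00"
  len 3: q0<-"111", q2<-"000"
  len 4: q0<-"1111", q2<-"0000"
  len 5: q0<-"11111", q2<-"00000"
  len 6: q0<-"111111", q2<-"000000"
  len 7: q0<-"1111111", q2<-"0000000"
  len 8: q0<-"11111111", q2<-"00000000"

No string accepted (empty language)


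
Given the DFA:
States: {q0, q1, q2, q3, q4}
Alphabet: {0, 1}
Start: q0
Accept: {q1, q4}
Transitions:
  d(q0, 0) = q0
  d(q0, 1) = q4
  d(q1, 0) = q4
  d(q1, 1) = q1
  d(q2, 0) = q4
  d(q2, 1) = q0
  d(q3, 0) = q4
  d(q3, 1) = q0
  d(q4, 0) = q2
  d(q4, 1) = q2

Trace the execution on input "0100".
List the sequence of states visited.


Input: 0100
d(q0, 0) = q0
d(q0, 1) = q4
d(q4, 0) = q2
d(q2, 0) = q4


q0 -> q0 -> q4 -> q2 -> q4


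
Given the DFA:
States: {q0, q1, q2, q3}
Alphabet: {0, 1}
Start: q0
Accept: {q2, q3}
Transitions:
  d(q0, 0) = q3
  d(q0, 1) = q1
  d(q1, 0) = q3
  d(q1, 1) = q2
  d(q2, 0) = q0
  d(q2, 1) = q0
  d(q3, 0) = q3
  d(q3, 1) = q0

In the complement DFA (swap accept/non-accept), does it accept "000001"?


Trace: q0 -> q3 -> q3 -> q3 -> q3 -> q3 -> q0
Final: q0
Original accept: {q2, q3}
Complement: q0 is not in original accept

Yes, complement accepts (original rejects)


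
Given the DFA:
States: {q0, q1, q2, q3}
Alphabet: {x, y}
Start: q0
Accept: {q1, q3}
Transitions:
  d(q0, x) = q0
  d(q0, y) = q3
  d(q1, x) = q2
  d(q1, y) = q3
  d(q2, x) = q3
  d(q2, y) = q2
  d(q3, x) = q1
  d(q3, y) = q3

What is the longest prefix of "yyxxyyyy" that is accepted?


Run the DFA, marking each prefix where the state is accepting:
  "" -> q0 [reject]
  "y" -> q3 [accept]
  "yy" -> q3 [accept]
  "yyx" -> q1 [accept]
  "yyxx" -> q2 [reject]
  "yyxxy" -> q2 [reject]
  "yyxxyy" -> q2 [reject]
  "yyxxyyy" -> q2 [reject]
  "yyxxyyyy" -> q2 [reject]

"yyx"


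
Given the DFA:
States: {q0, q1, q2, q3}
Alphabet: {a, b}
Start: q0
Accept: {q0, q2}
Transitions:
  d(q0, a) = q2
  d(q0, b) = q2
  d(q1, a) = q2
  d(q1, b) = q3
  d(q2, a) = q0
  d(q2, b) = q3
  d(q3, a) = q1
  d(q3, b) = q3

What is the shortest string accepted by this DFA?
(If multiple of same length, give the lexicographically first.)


BFS by string length (lex-first path to each state shown):
  len 0: q0<-""
Found accept state at length 0.

"" (empty string)


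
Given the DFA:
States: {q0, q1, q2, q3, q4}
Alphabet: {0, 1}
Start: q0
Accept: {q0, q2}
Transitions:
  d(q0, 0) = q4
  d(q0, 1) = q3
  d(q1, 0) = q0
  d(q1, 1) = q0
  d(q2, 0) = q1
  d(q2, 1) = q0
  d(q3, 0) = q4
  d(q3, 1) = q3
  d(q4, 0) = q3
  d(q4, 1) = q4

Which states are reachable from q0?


BFS from q0:
  layer 0: {q0}
  layer 1: {q3, q4}

{q0, q3, q4}


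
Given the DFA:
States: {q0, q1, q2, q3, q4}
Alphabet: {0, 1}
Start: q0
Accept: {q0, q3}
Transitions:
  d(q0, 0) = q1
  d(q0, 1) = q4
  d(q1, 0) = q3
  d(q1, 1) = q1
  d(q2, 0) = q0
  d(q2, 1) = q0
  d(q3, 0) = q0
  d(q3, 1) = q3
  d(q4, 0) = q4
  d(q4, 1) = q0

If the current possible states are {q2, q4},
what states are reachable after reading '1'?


Apply transition on '1' from each current state:
  d(q2, 1) = q0
  d(q4, 1) = q0

{q0}


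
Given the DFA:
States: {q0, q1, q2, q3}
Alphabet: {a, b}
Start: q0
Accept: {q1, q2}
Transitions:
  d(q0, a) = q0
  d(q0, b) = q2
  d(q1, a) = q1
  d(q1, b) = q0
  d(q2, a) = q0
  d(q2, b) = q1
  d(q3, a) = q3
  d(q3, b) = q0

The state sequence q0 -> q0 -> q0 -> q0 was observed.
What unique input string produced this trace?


Trace back each transition to find the symbol:
  q0 --[a]--> q0
  q0 --[a]--> q0
  q0 --[a]--> q0

"aaa"


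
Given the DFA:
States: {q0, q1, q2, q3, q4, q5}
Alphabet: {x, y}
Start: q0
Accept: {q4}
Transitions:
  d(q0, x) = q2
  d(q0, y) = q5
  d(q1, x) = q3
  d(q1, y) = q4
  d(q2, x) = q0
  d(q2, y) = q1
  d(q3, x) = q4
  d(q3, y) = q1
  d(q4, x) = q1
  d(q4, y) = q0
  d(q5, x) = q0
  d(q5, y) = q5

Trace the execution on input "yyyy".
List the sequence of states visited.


Input: yyyy
d(q0, y) = q5
d(q5, y) = q5
d(q5, y) = q5
d(q5, y) = q5


q0 -> q5 -> q5 -> q5 -> q5


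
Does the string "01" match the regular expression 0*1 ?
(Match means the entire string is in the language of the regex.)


|string| = 2; first = '0'; last = '1'

Yes, "01" matches 0*1


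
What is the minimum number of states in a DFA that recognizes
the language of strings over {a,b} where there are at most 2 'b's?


States: count = 0, 1, ..., 2 (all accepting; 3 states), plus a dead state for count > 2.
Total: 3 + 1 = 4.

4


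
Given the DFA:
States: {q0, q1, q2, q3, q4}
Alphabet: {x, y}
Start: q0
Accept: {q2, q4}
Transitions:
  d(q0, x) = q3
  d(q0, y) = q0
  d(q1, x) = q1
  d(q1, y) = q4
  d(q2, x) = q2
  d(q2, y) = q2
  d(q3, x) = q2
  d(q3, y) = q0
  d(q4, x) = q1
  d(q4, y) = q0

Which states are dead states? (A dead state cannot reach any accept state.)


Forward reachability from each state:
  q0 -> reaches accept state q2 (live)
  q1 -> reaches accept state q2 (live)
  q2 -> reaches accept state q2 (live)
  q3 -> reaches accept state q2 (live)
  q4 -> reaches accept state q2 (live)

None (all states can reach an accept state)


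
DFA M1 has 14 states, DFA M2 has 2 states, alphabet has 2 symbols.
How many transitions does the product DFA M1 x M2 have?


Product DFA has 14 * 2 = 28 states.
Each has 2 transitions: 28 * 2 = 56

56


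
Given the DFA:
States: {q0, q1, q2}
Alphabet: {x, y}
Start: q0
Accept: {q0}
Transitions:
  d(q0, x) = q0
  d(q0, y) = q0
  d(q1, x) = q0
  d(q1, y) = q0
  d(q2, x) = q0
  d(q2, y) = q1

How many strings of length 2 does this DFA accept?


Enumerating all length-2 strings:
  "xx" -> q0 [accept]
  "xy" -> q0 [accept]
  "yx" -> q0 [accept]
  "yy" -> q0 [accept]

4 out of 4


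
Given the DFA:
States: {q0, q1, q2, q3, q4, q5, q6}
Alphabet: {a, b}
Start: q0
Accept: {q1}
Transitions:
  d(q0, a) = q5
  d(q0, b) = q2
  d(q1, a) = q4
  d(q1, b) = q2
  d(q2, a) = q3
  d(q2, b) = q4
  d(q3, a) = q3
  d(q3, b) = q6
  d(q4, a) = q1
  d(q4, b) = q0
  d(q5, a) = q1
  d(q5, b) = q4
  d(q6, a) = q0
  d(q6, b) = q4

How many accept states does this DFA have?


Accept states listed: {q1}
Counting: q1(1)

1


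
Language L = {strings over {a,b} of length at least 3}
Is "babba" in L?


length = 5

Yes, "babba" is in L


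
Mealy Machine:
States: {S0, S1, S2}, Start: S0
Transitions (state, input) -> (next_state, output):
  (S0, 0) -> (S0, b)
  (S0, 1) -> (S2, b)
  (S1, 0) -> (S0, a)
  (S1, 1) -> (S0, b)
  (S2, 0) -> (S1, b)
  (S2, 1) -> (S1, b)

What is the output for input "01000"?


Step-by-step:
  (S0, 0) -> (S0, b)
  (S0, 1) -> (S2, b)
  (S2, 0) -> (S1, b)
  (S1, 0) -> (S0, a)
  (S0, 0) -> (S0, b)

"bbbab"


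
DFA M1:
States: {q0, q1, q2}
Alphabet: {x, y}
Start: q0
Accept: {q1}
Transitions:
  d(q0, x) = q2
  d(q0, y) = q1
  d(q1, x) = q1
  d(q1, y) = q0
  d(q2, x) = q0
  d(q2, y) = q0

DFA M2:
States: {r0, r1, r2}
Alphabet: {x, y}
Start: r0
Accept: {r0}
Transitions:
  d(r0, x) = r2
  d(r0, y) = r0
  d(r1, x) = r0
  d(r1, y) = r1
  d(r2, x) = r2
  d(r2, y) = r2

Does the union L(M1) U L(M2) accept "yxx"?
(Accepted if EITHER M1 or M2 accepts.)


M1: final=q1 accepted=True
M2: final=r2 accepted=False

Yes, union accepts


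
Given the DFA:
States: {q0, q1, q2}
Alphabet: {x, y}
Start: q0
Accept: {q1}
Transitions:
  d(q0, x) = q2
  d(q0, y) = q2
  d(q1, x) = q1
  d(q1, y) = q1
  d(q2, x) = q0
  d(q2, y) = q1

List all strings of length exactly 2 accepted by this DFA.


All strings of length 2: 4 total
Accepted: 2

"xy", "yy"


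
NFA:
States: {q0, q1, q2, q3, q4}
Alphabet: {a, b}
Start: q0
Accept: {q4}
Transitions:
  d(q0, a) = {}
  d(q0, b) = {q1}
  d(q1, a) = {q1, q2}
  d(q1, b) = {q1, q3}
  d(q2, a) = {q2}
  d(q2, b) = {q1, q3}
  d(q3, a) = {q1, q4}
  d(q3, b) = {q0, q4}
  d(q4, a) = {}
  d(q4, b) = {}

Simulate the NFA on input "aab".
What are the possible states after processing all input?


Start: {q0}
  --a--> {}
  --a--> {}
  --b--> {}

{} (empty set, no valid transitions)


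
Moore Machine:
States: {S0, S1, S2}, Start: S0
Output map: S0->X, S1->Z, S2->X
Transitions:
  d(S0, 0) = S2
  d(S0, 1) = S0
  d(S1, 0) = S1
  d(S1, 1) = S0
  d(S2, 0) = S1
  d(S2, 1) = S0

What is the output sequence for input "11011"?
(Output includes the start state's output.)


Start: S0 (output X)
  --1--> S0 (output X)
  --1--> S0 (output X)
  --0--> S2 (output X)
  --1--> S0 (output X)
  --1--> S0 (output X)

"XXXXXX"


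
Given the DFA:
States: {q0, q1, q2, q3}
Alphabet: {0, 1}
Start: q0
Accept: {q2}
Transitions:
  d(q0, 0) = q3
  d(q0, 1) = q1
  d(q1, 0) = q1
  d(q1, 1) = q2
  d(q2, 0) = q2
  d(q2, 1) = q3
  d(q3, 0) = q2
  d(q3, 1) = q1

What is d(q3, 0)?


Looking up transition d(q3, 0)

q2


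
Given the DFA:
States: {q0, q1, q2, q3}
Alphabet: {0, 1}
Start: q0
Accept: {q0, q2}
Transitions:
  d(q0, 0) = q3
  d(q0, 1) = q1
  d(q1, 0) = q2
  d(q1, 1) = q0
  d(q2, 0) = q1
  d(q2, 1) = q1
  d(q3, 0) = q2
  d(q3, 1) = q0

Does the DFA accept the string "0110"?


Trace: q0 -> q3 -> q0 -> q1 -> q2
Final state: q2
Accept states: {q0, q2}

Yes, accepted (final state q2 is an accept state)


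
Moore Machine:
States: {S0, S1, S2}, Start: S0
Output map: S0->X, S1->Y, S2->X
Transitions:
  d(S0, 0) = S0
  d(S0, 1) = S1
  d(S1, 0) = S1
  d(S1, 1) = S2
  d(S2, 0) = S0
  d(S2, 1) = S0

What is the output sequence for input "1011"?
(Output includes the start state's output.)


Start: S0 (output X)
  --1--> S1 (output Y)
  --0--> S1 (output Y)
  --1--> S2 (output X)
  --1--> S0 (output X)

"XYYXX"


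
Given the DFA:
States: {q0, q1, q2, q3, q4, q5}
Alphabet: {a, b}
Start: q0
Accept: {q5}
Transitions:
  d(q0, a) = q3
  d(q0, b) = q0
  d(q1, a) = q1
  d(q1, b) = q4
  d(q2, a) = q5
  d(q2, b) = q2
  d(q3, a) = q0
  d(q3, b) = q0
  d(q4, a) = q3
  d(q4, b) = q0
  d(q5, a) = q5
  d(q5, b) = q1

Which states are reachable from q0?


BFS from q0:
  layer 0: {q0}
  layer 1: {q3}

{q0, q3}


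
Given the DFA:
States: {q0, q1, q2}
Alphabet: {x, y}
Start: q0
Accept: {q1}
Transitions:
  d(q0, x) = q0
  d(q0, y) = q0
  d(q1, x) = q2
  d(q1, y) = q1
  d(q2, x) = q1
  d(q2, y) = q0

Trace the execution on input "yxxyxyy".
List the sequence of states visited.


Input: yxxyxyy
d(q0, y) = q0
d(q0, x) = q0
d(q0, x) = q0
d(q0, y) = q0
d(q0, x) = q0
d(q0, y) = q0
d(q0, y) = q0


q0 -> q0 -> q0 -> q0 -> q0 -> q0 -> q0 -> q0


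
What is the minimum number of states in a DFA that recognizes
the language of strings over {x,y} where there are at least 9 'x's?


States: count = 0, 1, ..., 8, and a final '>= 9' state.
Total: 9 + 1 = 10. Accept = '>= 9' state.

10


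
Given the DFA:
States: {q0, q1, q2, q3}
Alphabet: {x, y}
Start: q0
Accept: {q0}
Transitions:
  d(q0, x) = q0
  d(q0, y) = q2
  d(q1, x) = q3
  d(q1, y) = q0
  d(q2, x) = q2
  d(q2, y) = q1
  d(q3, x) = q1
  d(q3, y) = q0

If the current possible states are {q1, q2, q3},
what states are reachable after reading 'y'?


Apply transition on 'y' from each current state:
  d(q1, y) = q0
  d(q2, y) = q1
  d(q3, y) = q0

{q0, q1}


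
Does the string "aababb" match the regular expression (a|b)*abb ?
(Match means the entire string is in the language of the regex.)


|string| = 6; first = 'a'; last = 'b'

Yes, "aababb" matches (a|b)*abb


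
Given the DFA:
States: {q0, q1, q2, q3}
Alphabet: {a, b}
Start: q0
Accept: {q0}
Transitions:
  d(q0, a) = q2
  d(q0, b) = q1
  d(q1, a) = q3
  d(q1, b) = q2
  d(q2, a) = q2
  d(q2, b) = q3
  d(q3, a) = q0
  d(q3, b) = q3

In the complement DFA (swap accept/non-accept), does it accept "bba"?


Trace: q0 -> q1 -> q2 -> q2
Final: q2
Original accept: {q0}
Complement: q2 is not in original accept

Yes, complement accepts (original rejects)


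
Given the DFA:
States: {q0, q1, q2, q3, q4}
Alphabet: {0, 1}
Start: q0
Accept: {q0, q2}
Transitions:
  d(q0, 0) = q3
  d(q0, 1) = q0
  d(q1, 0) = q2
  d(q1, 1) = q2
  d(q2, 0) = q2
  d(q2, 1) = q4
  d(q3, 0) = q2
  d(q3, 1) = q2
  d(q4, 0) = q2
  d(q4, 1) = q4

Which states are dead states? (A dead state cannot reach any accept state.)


Forward reachability from each state:
  q0 -> reaches accept state q0 (live)
  q1 -> reaches accept state q2 (live)
  q2 -> reaches accept state q2 (live)
  q3 -> reaches accept state q2 (live)
  q4 -> reaches accept state q2 (live)

None (all states can reach an accept state)


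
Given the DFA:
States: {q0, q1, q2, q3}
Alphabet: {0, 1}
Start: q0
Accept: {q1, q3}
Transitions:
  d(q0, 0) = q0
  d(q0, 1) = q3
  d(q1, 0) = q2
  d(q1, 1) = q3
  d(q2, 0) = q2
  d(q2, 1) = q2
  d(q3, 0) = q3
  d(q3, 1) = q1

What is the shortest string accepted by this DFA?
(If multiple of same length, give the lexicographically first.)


BFS by string length (lex-first path to each state shown):
  len 0: q0<-""
  len 1: q0<-"0", q3<-"1"
Found accept state at length 1.

"1"


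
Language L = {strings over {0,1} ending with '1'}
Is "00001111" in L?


last symbol = '1'

Yes, "00001111" is in L


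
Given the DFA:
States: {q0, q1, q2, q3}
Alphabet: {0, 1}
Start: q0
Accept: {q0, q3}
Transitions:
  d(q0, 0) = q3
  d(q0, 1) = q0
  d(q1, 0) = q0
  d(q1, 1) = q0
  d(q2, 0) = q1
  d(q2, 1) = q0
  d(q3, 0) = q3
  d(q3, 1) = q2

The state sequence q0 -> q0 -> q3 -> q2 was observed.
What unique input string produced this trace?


Trace back each transition to find the symbol:
  q0 --[1]--> q0
  q0 --[0]--> q3
  q3 --[1]--> q2

"101"


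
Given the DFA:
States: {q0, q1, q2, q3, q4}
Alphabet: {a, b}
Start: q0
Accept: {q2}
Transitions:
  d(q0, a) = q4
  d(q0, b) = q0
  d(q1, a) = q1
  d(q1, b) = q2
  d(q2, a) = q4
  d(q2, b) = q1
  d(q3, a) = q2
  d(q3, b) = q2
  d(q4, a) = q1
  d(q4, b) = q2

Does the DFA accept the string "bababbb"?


Trace: q0 -> q0 -> q4 -> q2 -> q4 -> q2 -> q1 -> q2
Final state: q2
Accept states: {q2}

Yes, accepted (final state q2 is an accept state)


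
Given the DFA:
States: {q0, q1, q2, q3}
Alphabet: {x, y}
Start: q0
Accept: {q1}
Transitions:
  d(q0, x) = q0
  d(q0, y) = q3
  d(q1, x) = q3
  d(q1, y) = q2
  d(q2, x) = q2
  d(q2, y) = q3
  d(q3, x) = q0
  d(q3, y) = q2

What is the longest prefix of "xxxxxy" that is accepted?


Run the DFA, marking each prefix where the state is accepting:
  "" -> q0 [reject]
  "x" -> q0 [reject]
  "xx" -> q0 [reject]
  "xxx" -> q0 [reject]
  "xxxx" -> q0 [reject]
  "xxxxx" -> q0 [reject]
  "xxxxxy" -> q3 [reject]

No prefix is accepted


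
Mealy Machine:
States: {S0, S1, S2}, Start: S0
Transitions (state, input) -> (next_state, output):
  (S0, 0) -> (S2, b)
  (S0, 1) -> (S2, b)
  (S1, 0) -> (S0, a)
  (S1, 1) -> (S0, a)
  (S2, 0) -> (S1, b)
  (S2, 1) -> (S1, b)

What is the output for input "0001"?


Step-by-step:
  (S0, 0) -> (S2, b)
  (S2, 0) -> (S1, b)
  (S1, 0) -> (S0, a)
  (S0, 1) -> (S2, b)

"bbab"


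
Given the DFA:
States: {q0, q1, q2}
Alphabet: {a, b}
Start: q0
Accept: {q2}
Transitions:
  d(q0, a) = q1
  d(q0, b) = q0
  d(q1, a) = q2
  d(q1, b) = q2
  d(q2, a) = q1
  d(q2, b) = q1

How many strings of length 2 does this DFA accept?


Enumerating all length-2 strings:
  "aa" -> q2 [accept]
  "ab" -> q2 [accept]
  "ba" -> q1 [reject]
  "bb" -> q0 [reject]

2 out of 4


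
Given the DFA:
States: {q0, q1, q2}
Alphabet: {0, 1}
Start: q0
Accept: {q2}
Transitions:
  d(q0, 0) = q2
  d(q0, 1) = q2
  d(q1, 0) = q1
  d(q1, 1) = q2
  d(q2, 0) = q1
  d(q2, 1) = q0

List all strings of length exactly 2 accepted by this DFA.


All strings of length 2: 4 total
Accepted: 0

None


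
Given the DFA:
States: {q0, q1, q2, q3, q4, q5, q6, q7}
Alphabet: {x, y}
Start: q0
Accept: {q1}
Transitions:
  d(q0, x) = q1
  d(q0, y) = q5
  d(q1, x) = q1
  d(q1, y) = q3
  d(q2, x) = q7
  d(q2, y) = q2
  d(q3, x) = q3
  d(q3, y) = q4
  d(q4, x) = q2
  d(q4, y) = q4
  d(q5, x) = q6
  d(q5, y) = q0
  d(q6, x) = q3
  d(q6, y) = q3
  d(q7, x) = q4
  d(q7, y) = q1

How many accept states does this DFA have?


Accept states listed: {q1}
Counting: q1(1)

1


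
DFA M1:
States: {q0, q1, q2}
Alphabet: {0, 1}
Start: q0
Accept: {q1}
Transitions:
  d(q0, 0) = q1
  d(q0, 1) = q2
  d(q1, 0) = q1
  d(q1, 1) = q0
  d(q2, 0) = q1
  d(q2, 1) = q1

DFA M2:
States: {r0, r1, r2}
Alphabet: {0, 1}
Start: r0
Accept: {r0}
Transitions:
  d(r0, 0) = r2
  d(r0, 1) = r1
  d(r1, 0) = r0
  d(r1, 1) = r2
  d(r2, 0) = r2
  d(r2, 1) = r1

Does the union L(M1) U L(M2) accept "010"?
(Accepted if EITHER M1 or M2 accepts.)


M1: final=q1 accepted=True
M2: final=r0 accepted=True

Yes, union accepts


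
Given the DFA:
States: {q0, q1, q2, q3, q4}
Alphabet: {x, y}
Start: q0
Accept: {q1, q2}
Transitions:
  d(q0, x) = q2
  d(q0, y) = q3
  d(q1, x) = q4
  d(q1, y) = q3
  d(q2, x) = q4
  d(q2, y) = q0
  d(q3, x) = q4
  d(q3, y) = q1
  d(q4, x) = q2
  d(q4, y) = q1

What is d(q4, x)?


Looking up transition d(q4, x)

q2


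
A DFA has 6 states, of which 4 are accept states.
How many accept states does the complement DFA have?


Complement swaps accept and non-accept states.
6 - 4 = 2

2


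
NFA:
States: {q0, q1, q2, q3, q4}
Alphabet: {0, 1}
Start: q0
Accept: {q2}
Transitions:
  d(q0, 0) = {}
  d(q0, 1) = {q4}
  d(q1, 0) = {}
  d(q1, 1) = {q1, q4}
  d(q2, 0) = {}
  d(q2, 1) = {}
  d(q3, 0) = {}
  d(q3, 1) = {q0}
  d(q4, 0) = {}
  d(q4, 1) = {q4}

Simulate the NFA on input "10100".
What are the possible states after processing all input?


Start: {q0}
  --1--> {q4}
  --0--> {}
  --1--> {}
  --0--> {}
  --0--> {}

{} (empty set, no valid transitions)


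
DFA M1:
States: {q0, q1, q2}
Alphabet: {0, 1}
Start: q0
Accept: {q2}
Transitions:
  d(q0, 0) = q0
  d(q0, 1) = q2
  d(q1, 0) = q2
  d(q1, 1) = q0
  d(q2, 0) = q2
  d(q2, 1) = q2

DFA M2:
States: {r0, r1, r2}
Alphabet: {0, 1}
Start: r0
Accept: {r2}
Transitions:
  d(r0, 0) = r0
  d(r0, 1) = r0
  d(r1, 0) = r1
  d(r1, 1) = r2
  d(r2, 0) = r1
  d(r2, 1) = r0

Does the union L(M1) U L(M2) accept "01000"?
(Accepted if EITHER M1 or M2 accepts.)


M1: final=q2 accepted=True
M2: final=r0 accepted=False

Yes, union accepts


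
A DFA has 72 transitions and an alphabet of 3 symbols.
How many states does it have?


Each state has exactly one transition per symbol.
states = transitions / |alphabet| = 72 / 3 = 24

24


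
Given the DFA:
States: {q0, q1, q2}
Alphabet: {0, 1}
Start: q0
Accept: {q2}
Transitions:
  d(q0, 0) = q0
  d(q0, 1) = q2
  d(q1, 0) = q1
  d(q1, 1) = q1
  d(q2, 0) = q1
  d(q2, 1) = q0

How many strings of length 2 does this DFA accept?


Enumerating all length-2 strings:
  "00" -> q0 [reject]
  "01" -> q2 [accept]
  "10" -> q1 [reject]
  "11" -> q0 [reject]

1 out of 4


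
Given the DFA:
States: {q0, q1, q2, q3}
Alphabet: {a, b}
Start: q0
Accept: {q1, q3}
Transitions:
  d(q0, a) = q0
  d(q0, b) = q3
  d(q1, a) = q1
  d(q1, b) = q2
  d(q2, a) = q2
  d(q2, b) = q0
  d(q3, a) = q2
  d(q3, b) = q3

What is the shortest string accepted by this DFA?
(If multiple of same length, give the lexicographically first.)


BFS by string length (lex-first path to each state shown):
  len 0: q0<-""
  len 1: q0<-"a", q3<-"b"
Found accept state at length 1.

"b"


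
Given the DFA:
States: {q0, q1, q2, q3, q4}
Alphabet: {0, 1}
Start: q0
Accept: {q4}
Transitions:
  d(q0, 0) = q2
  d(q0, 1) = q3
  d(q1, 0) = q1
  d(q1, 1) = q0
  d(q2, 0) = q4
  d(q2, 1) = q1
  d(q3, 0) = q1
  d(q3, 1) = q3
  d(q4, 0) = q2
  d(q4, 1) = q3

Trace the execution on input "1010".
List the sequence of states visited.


Input: 1010
d(q0, 1) = q3
d(q3, 0) = q1
d(q1, 1) = q0
d(q0, 0) = q2


q0 -> q3 -> q1 -> q0 -> q2


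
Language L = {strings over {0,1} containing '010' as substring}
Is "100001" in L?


'010' does not occur

No, "100001" is not in L


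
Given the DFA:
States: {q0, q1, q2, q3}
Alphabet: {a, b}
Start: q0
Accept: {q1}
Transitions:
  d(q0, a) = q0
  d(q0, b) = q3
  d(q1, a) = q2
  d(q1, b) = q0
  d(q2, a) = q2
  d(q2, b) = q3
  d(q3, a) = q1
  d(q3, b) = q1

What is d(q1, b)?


Looking up transition d(q1, b)

q0


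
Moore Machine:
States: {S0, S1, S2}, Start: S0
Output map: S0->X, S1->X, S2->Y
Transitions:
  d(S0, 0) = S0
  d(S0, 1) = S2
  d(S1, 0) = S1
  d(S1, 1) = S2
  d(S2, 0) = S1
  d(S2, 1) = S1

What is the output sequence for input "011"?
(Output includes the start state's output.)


Start: S0 (output X)
  --0--> S0 (output X)
  --1--> S2 (output Y)
  --1--> S1 (output X)

"XXYX"


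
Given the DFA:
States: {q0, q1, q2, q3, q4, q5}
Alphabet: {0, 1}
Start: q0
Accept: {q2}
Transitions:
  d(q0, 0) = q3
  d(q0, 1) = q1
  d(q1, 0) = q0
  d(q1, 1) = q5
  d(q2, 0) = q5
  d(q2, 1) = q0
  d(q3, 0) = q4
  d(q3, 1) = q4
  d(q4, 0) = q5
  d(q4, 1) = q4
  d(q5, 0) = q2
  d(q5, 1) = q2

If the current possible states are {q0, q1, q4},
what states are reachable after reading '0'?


Apply transition on '0' from each current state:
  d(q0, 0) = q3
  d(q1, 0) = q0
  d(q4, 0) = q5

{q0, q3, q5}


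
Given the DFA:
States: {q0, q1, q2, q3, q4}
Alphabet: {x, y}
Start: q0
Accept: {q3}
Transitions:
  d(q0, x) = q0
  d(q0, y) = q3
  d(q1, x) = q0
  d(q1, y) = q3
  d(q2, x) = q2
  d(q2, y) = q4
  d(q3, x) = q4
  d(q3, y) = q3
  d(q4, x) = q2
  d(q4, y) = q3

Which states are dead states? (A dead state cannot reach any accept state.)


Forward reachability from each state:
  q0 -> reaches accept state q3 (live)
  q1 -> reaches accept state q3 (live)
  q2 -> reaches accept state q3 (live)
  q3 -> reaches accept state q3 (live)
  q4 -> reaches accept state q3 (live)

None (all states can reach an accept state)


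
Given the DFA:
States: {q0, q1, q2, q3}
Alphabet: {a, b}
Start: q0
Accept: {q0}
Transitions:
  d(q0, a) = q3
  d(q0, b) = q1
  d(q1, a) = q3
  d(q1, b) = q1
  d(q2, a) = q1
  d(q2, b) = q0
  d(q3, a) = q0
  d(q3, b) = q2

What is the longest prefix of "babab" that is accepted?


Run the DFA, marking each prefix where the state is accepting:
  "" -> q0 [accept]
  "b" -> q1 [reject]
  "ba" -> q3 [reject]
  "bab" -> q2 [reject]
  "baba" -> q1 [reject]
  "babab" -> q1 [reject]

""


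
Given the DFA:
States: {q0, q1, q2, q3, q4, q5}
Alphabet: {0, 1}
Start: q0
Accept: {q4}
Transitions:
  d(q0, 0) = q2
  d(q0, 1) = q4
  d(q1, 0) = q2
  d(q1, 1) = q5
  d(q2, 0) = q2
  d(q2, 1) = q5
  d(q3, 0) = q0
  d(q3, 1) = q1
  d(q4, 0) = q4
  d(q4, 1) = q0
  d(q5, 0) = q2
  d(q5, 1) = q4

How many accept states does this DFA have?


Accept states listed: {q4}
Counting: q4(1)

1


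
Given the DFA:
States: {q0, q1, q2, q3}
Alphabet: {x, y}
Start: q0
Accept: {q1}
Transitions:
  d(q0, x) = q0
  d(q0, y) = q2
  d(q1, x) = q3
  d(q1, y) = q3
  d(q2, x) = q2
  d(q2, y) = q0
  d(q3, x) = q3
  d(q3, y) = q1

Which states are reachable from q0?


BFS from q0:
  layer 0: {q0}
  layer 1: {q2}

{q0, q2}


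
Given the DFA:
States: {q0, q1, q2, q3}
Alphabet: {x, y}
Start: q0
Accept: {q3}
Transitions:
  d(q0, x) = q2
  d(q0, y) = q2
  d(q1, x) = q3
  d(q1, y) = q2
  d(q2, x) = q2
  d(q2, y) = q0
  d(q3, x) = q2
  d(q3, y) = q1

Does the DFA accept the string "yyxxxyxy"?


Trace: q0 -> q2 -> q0 -> q2 -> q2 -> q2 -> q0 -> q2 -> q0
Final state: q0
Accept states: {q3}

No, rejected (final state q0 is not an accept state)


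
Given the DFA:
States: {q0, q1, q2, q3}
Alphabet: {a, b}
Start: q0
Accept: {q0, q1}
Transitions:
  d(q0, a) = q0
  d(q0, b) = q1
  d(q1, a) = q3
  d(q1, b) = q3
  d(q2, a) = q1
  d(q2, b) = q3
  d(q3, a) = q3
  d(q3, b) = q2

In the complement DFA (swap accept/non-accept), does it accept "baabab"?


Trace: q0 -> q1 -> q3 -> q3 -> q2 -> q1 -> q3
Final: q3
Original accept: {q0, q1}
Complement: q3 is not in original accept

Yes, complement accepts (original rejects)


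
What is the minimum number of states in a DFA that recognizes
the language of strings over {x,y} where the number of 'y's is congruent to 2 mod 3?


States track (count of 'y') mod 3.
Need 3 states: one per remainder 0..2; accept = remainder 2.

3


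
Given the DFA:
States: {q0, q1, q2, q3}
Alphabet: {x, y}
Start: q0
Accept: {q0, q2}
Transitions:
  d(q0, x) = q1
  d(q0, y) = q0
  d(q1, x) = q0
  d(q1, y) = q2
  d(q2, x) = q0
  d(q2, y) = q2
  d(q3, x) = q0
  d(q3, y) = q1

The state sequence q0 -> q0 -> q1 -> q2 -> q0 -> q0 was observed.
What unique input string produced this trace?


Trace back each transition to find the symbol:
  q0 --[y]--> q0
  q0 --[x]--> q1
  q1 --[y]--> q2
  q2 --[x]--> q0
  q0 --[y]--> q0

"yxyxy"


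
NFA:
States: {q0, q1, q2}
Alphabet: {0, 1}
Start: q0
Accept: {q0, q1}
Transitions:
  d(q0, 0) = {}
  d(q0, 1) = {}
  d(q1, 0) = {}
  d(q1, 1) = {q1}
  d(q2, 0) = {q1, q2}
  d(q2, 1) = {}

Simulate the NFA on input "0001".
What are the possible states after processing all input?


Start: {q0}
  --0--> {}
  --0--> {}
  --0--> {}
  --1--> {}

{} (empty set, no valid transitions)


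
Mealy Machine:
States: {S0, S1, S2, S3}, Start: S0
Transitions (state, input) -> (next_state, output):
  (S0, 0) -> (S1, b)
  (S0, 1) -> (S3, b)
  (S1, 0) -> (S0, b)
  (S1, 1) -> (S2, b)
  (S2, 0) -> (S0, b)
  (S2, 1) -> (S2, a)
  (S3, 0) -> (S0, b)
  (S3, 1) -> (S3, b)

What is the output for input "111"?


Step-by-step:
  (S0, 1) -> (S3, b)
  (S3, 1) -> (S3, b)
  (S3, 1) -> (S3, b)

"bbb"
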